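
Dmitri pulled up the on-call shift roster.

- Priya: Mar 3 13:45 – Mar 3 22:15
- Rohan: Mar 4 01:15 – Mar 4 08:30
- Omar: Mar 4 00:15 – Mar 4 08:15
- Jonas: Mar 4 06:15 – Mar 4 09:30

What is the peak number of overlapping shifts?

Sweep the timeline, counting +1 at each start and −1 at each end (ends before starts at a tie):
Mar 3 13:45 start Priya → 1
Mar 3 22:15 end Priya → 0
Mar 4 00:15 start Omar → 1
Mar 4 01:15 start Rohan → 2
Mar 4 06:15 start Jonas → 3
Mar 4 08:15 end Omar → 2
Mar 4 08:30 end Rohan → 1
Mar 4 09:30 end Jonas → 0
Peak is 3, at Mar 4 06:15 (Jonas, Omar, Rohan).

3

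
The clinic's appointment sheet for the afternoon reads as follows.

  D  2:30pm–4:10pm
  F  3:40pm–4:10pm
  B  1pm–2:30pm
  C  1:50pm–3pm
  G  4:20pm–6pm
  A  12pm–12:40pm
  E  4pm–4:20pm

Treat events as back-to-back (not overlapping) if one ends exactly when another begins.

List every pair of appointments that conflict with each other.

Sorted by start: A, B, C, D, F, E, G.
B starts after A ends — done with A.
C starts before B ends → B and C overlap.
D starts exactly when B ends (back-to-back, no overlap) — done with B.
D starts before C ends → C and D overlap.
F starts after C ends — done with C.
F starts before D ends → D and F overlap.
E starts before D ends → D and E overlap.
G starts after D ends.
E starts before F ends → F and E overlap.
G starts after F ends.
G starts exactly when E ends (back-to-back, no overlap).

B & C, C & D, D & E, D & F, E & F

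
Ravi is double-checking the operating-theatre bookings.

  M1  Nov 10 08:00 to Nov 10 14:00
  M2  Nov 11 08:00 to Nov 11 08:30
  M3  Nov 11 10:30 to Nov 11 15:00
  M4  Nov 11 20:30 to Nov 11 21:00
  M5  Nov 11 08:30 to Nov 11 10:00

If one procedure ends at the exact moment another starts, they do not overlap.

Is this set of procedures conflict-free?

Check each pair: they overlap iff neither finishes before the other starts.
Sorted by start: M1, M2, M5, M3, M4.
M2 starts after M1 ends — done with M1.
M5 starts exactly when M2 ends (back-to-back, no overlap) — done with M2.
M3 starts after M5 ends — done with M5.
M4 starts after M3 ends.
Every pair is clear; the schedule has no overlaps.

Yes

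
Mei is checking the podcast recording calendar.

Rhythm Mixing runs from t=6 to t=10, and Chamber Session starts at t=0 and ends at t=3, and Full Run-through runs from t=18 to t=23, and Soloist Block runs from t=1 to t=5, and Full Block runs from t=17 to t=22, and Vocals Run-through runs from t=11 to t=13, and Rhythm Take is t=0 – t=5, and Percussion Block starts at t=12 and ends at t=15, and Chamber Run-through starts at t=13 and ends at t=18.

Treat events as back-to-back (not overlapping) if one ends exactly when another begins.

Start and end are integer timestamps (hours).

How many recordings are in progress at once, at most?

3

Sort all start/end points and keep a running count:
t=0 start Chamber Session → 1
t=0 start Rhythm Take → 2
t=1 start Soloist Block → 3
t=3 end Chamber Session → 2
t=5 end Rhythm Take → 1
t=5 end Soloist Block → 0
t=6 start Rhythm Mixing → 1
t=10 end Rhythm Mixing → 0
t=11 start Vocals Run-through → 1
t=12 start Percussion Block → 2
t=13 end Vocals Run-through → 1
t=13 start Chamber Run-through → 2
t=15 end Percussion Block → 1
t=17 start Full Block → 2
t=18 end Chamber Run-through → 1
t=18 start Full Run-through → 2
t=22 end Full Block → 1
t=23 end Full Run-through → 0
Peak is 3, at t=1 (Chamber Session, Rhythm Take, Soloist Block).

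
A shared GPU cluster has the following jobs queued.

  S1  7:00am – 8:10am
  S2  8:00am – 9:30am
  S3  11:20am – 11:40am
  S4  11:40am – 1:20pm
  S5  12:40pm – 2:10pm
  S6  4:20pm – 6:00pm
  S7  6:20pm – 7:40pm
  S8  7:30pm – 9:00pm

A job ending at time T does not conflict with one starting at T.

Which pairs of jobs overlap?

S1 & S2, S4 & S5, S7 & S8

Sorted by start: S1, S2, S3, S4, S5, S6, S7, S8.
S2 starts before S1 ends → S1 and S2 overlap.
S3 starts after S1 ends; S1 is clear from here.
S3 starts after S2 ends; S2 is clear from here.
S4 starts exactly when S3 ends (back-to-back, no overlap); S3 is clear from here.
S5 starts before S4 ends → S4 and S5 overlap.
S6 starts after S4 ends; S4 is clear from here.
S6 starts after S5 ends; S5 is clear from here.
S7 starts after S6 ends; S6 is clear from here.
S8 starts before S7 ends → S7 and S8 overlap.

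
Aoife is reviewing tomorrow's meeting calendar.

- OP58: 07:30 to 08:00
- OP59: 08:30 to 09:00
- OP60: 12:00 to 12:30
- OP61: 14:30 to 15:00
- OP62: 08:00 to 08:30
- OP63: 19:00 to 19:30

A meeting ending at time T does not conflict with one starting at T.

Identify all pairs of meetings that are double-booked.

no conflicts

Sorted by start: OP58, OP62, OP59, OP60, OP61, OP63.
OP62 starts exactly when OP58 ends (back-to-back, no overlap) — done with OP58.
OP59 starts exactly when OP62 ends (back-to-back, no overlap) — done with OP62.
OP60 starts after OP59 ends — done with OP59.
OP61 starts after OP60 ends — done with OP60.
OP63 starts after OP61 ends.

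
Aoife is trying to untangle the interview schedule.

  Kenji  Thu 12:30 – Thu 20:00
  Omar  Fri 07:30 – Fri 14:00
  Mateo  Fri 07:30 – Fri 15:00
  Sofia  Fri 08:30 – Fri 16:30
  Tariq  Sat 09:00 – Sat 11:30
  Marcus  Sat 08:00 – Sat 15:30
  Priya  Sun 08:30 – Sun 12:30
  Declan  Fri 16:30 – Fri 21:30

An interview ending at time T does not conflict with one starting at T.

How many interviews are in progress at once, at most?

Sort all start/end points and keep a running count:
Thu 12:30 start Kenji → 1
Thu 20:00 end Kenji → 0
Fri 07:30 start Mateo → 1
Fri 07:30 start Omar → 2
Fri 08:30 start Sofia → 3
Fri 14:00 end Omar → 2
Fri 15:00 end Mateo → 1
Fri 16:30 end Sofia → 0
Fri 16:30 start Declan → 1
Fri 21:30 end Declan → 0
Sat 08:00 start Marcus → 1
Sat 09:00 start Tariq → 2
Sat 11:30 end Tariq → 1
Sat 15:30 end Marcus → 0
Sun 08:30 start Priya → 1
Sun 12:30 end Priya → 0
Peak is 3, at Fri 08:30 (Mateo, Omar, Sofia).

3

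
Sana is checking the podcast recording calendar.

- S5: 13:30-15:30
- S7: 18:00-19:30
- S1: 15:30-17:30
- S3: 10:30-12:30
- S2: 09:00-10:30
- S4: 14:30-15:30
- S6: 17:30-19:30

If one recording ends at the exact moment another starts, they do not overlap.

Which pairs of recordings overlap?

S4 & S5, S6 & S7

Check each pair: they overlap iff neither finishes before the other starts.
Sorted by start: S2, S3, S5, S4, S1, S6, S7.
S3 starts exactly when S2 ends (back-to-back, no overlap) — done with S2.
S5 starts after S3 ends — done with S3.
S4 starts before S5 ends → S5 and S4 overlap.
S1 starts exactly when S5 ends (back-to-back, no overlap) — done with S5.
S1 starts exactly when S4 ends (back-to-back, no overlap) — done with S4.
S6 starts exactly when S1 ends (back-to-back, no overlap) — done with S1.
S7 starts before S6 ends → S6 and S7 overlap.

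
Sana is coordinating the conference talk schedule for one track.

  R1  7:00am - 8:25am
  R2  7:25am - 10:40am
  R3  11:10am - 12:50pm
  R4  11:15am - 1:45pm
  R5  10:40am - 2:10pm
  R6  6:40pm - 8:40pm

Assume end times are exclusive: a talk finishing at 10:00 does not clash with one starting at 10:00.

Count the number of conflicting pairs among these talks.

4

Check each pair: they overlap iff neither finishes before the other starts.
Sorted by start: R1, R2, R5, R3, R4, R6.
R2 starts before R1 ends → R1 and R2 overlap.
R5 starts after R1 ends, so R1 has no further overlaps.
R5 starts exactly when R2 ends (back-to-back, no overlap), so R2 has no further overlaps.
R3 starts before R5 ends → R5 and R3 overlap.
R4 starts before R5 ends → R5 and R4 overlap.
R6 starts after R5 ends.
R4 starts before R3 ends → R3 and R4 overlap.
R6 starts after R3 ends.
R6 starts after R4 ends.
Overlapping pairs: R1 & R2, R3 & R4, R3 & R5, R4 & R5 — 4 in total.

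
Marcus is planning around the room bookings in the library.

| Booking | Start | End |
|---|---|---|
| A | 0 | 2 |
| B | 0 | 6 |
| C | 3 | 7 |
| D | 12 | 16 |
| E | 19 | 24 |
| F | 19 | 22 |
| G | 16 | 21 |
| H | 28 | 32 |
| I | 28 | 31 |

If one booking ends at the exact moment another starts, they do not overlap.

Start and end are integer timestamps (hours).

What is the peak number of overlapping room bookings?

Sort all start/end points and keep a running count:
0 start A → 1
0 start B → 2
2 end A → 1
3 start C → 2
6 end B → 1
7 end C → 0
12 start D → 1
16 end D → 0
16 start G → 1
19 start E → 2
19 start F → 3
21 end G → 2
22 end F → 1
24 end E → 0
28 start H → 1
28 start I → 2
31 end I → 1
32 end H → 0
Peak is 3, at 19 (E, F, G).

3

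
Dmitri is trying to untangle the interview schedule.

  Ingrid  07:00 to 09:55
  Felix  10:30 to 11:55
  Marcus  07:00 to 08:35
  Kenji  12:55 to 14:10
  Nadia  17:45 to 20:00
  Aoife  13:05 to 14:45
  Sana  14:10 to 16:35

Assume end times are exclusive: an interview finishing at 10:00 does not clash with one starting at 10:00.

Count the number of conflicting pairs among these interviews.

Sorted by start: Ingrid, Marcus, Felix, Kenji, Aoife, Sana, Nadia.
Marcus starts before Ingrid ends → Ingrid and Marcus overlap.
Felix starts after Ingrid ends, so Ingrid has no further overlaps.
Felix starts after Marcus ends, so Marcus has no further overlaps.
Kenji starts after Felix ends, so Felix has no further overlaps.
Aoife starts before Kenji ends → Kenji and Aoife overlap.
Sana starts exactly when Kenji ends (back-to-back, no overlap), so Kenji has no further overlaps.
Sana starts before Aoife ends → Aoife and Sana overlap.
Nadia starts after Aoife ends.
Nadia starts after Sana ends.
Overlapping pairs: Aoife & Kenji, Aoife & Sana, Ingrid & Marcus — 3 in total.

3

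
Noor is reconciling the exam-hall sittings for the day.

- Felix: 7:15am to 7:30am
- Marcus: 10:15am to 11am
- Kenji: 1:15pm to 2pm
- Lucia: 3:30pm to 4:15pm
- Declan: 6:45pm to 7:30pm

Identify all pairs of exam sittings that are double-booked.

none

Sorted by start: Felix, Marcus, Kenji, Lucia, Declan.
Marcus starts after Felix ends; Felix is clear from here.
Kenji starts after Marcus ends; Marcus is clear from here.
Lucia starts after Kenji ends; Kenji is clear from here.
Declan starts after Lucia ends.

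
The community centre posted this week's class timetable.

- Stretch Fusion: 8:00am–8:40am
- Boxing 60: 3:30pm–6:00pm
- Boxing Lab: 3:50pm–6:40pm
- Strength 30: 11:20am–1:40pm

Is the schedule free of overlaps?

No

Sorted by start: Stretch Fusion, Strength 30, Boxing 60, Boxing Lab.
Strength 30 starts after Stretch Fusion ends — done with Stretch Fusion.
Boxing 60 starts after Strength 30 ends — done with Strength 30.
Boxing Lab starts before Boxing 60 ends → Boxing 60 and Boxing Lab overlap.
That's a conflict, so the schedule is not conflict-free.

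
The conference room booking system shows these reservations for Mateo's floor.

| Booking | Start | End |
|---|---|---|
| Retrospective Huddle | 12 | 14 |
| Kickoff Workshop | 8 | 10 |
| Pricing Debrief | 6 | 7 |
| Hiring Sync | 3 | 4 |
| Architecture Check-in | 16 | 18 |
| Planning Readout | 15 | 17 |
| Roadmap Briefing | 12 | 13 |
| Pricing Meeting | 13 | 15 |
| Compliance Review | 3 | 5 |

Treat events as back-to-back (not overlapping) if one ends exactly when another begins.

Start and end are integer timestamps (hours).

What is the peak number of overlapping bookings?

2

Sort all start/end points and keep a running count:
3 start Compliance Review → 1
3 start Hiring Sync → 2
4 end Hiring Sync → 1
5 end Compliance Review → 0
6 start Pricing Debrief → 1
7 end Pricing Debrief → 0
8 start Kickoff Workshop → 1
10 end Kickoff Workshop → 0
12 start Retrospective Huddle → 1
12 start Roadmap Briefing → 2
13 end Roadmap Briefing → 1
13 start Pricing Meeting → 2
14 end Retrospective Huddle → 1
15 end Pricing Meeting → 0
15 start Planning Readout → 1
16 start Architecture Check-in → 2
17 end Planning Readout → 1
18 end Architecture Check-in → 0
Peak is 2, at 3 (Compliance Review, Hiring Sync).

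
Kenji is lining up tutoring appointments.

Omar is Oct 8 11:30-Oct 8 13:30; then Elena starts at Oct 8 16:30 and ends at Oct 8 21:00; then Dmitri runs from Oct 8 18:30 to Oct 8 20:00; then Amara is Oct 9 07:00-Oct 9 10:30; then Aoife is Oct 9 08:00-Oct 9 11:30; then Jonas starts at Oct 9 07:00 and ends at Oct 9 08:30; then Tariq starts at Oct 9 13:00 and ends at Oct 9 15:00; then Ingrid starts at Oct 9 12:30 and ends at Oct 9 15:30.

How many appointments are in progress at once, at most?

3

Walk through starts and ends in time order (an end at T is processed before a start at T):
Oct 8 11:30 start Omar → 1
Oct 8 13:30 end Omar → 0
Oct 8 16:30 start Elena → 1
Oct 8 18:30 start Dmitri → 2
Oct 8 20:00 end Dmitri → 1
Oct 8 21:00 end Elena → 0
Oct 9 07:00 start Amara → 1
Oct 9 07:00 start Jonas → 2
Oct 9 08:00 start Aoife → 3
Oct 9 08:30 end Jonas → 2
Oct 9 10:30 end Amara → 1
Oct 9 11:30 end Aoife → 0
Oct 9 12:30 start Ingrid → 1
Oct 9 13:00 start Tariq → 2
Oct 9 15:00 end Tariq → 1
Oct 9 15:30 end Ingrid → 0
Peak is 3, at Oct 9 08:00 (Amara, Aoife, Jonas).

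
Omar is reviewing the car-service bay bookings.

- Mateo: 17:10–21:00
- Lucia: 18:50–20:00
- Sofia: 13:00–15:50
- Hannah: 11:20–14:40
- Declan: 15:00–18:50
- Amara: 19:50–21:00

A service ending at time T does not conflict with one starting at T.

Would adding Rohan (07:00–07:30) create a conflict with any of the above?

Hannah: starts 11:20 at or after Rohan ends 07:30 → clear.
Sofia: starts 13:00 at or after Rohan ends 07:30 → clear.
Declan: starts 15:00 at or after Rohan ends 07:30 → clear.
Mateo: starts 17:10 at or after Rohan ends 07:30 → clear.
Lucia: starts 18:50 at or after Rohan ends 07:30 → clear.
Amara: starts 19:50 at or after Rohan ends 07:30 → clear.

No — it doesn't clash with anything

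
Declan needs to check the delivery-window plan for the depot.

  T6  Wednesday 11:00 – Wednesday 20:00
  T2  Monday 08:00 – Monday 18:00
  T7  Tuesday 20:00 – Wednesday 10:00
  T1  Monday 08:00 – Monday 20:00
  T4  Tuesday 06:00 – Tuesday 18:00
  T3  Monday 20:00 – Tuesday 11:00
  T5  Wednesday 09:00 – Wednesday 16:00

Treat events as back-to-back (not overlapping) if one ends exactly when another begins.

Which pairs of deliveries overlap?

T1 & T2, T3 & T4, T5 & T6, T5 & T7

Two intervals overlap when each starts before the other ends.
Sorted by start: T1, T2, T3, T4, T7, T5, T6.
T2 starts before T1 ends → T1 and T2 overlap.
T3 starts exactly when T1 ends (back-to-back, no overlap); T1 is clear from here.
T3 starts after T2 ends; T2 is clear from here.
T4 starts before T3 ends → T3 and T4 overlap.
T7 starts after T3 ends; T3 is clear from here.
T7 starts after T4 ends; T4 is clear from here.
T5 starts before T7 ends → T7 and T5 overlap.
T6 starts after T7 ends.
T6 starts before T5 ends → T5 and T6 overlap.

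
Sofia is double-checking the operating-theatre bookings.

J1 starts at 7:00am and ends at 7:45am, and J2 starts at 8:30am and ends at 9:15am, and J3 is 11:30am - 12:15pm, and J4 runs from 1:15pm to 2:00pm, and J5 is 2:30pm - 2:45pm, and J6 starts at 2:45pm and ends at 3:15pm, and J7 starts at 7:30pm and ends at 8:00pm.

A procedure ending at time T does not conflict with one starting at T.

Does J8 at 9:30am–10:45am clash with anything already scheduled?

J1: ends 7:45am at or before J8 starts 9:30am → clear.
J2: ends 9:15am at or before J8 starts 9:30am → clear.
J3: starts 11:30am at or after J8 ends 10:45am → clear.
J4: starts 1:15pm at or after J8 ends 10:45am → clear.
J5: starts 2:30pm at or after J8 ends 10:45am → clear.
J6: starts 2:45pm at or after J8 ends 10:45am → clear.
J7: starts 7:30pm at or after J8 ends 10:45am → clear.

No — it doesn't clash with anything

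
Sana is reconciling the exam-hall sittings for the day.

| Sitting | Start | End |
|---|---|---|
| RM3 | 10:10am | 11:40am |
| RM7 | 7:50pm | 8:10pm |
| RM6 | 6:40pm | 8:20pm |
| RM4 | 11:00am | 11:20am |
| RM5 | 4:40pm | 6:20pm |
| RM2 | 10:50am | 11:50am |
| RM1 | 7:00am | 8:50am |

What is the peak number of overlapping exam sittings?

3

Sort all start/end points and keep a running count:
7:00am start RM1 → 1
8:50am end RM1 → 0
10:10am start RM3 → 1
10:50am start RM2 → 2
11:00am start RM4 → 3
11:20am end RM4 → 2
11:40am end RM3 → 1
11:50am end RM2 → 0
4:40pm start RM5 → 1
6:20pm end RM5 → 0
6:40pm start RM6 → 1
7:50pm start RM7 → 2
8:10pm end RM7 → 1
8:20pm end RM6 → 0
Peak is 3, at 11:00am (RM2, RM3, RM4).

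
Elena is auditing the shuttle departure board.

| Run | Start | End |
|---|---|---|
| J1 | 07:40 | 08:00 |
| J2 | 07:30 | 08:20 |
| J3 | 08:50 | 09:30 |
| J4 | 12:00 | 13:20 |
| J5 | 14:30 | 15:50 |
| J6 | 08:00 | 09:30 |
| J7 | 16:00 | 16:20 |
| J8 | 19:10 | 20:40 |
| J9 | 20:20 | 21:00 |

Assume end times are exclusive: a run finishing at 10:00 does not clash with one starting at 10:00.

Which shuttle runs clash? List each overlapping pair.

Two intervals overlap when each starts before the other ends.
Sorted by start: J2, J1, J6, J3, J4, J5, J7, J8, J9.
J1 starts before J2 ends → J2 and J1 overlap.
J6 starts before J2 ends → J2 and J6 overlap.
J3 starts after J2 ends, so nothing later overlaps J2 either.
J6 starts exactly when J1 ends (back-to-back, no overlap), so nothing later overlaps J1 either.
J3 starts before J6 ends → J6 and J3 overlap.
J4 starts after J6 ends, so nothing later overlaps J6 either.
J4 starts after J3 ends, so nothing later overlaps J3 either.
J5 starts after J4 ends, so nothing later overlaps J4 either.
J7 starts after J5 ends, so nothing later overlaps J5 either.
J8 starts after J7 ends, so nothing later overlaps J7 either.
J9 starts before J8 ends → J8 and J9 overlap.

J1 & J2, J2 & J6, J3 & J6, J8 & J9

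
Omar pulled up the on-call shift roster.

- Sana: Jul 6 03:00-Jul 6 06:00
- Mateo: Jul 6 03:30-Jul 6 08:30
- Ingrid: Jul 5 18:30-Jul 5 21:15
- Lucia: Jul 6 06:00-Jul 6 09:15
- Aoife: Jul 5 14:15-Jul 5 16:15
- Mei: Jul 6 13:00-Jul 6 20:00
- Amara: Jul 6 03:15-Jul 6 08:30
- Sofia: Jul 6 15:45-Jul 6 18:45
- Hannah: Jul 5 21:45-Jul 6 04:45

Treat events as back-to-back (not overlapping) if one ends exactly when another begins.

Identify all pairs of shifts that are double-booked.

Two intervals overlap when each starts before the other ends.
Sorted by start: Aoife, Ingrid, Hannah, Sana, Amara, Mateo, Lucia, Mei, Sofia.
Ingrid starts after Aoife ends — done with Aoife.
Hannah starts after Ingrid ends — done with Ingrid.
Sana starts before Hannah ends → Hannah and Sana overlap.
Amara starts before Hannah ends → Hannah and Amara overlap.
Mateo starts before Hannah ends → Hannah and Mateo overlap.
Lucia starts after Hannah ends — done with Hannah.
Amara starts before Sana ends → Sana and Amara overlap.
Mateo starts before Sana ends → Sana and Mateo overlap.
Lucia starts exactly when Sana ends (back-to-back, no overlap) — done with Sana.
Mateo starts before Amara ends → Amara and Mateo overlap.
Lucia starts before Amara ends → Amara and Lucia overlap.
Mei starts after Amara ends — done with Amara.
Lucia starts before Mateo ends → Mateo and Lucia overlap.
Mei starts after Mateo ends — done with Mateo.
Mei starts after Lucia ends — done with Lucia.
Sofia starts before Mei ends → Mei and Sofia overlap.

Amara & Hannah, Amara & Lucia, Amara & Mateo, Amara & Sana, Hannah & Mateo, Hannah & Sana, Lucia & Mateo, Mateo & Sana, Mei & Sofia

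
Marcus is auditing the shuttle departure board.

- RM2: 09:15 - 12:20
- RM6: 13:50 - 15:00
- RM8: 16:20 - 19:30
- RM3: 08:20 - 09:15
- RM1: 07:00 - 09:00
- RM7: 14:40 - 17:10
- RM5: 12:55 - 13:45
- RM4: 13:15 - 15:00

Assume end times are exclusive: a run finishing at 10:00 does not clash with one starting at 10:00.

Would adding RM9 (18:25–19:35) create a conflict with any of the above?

Yes — it overlaps RM8

RM1: ends 09:00 at or before RM9 starts 18:25 → clear.
RM3: ends 09:15 at or before RM9 starts 18:25 → clear.
RM2: ends 12:20 at or before RM9 starts 18:25 → clear.
RM5: ends 13:45 at or before RM9 starts 18:25 → clear.
RM4: ends 15:00 at or before RM9 starts 18:25 → clear.
RM6: ends 15:00 at or before RM9 starts 18:25 → clear.
RM7: ends 17:10 at or before RM9 starts 18:25 → clear.
RM8: starts 16:20 before RM9 ends 19:35, and ends 19:30 after RM9 starts 18:25 → overlap.
RM9 overlaps RM8.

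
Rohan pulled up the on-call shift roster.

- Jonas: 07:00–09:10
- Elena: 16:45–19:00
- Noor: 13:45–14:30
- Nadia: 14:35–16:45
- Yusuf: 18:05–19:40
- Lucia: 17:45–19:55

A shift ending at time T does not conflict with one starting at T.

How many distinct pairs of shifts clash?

3

Check each pair: they overlap iff neither finishes before the other starts.
Sorted by start: Jonas, Noor, Nadia, Elena, Lucia, Yusuf.
Noor starts after Jonas ends — done with Jonas.
Nadia starts after Noor ends — done with Noor.
Elena starts exactly when Nadia ends (back-to-back, no overlap) — done with Nadia.
Lucia starts before Elena ends → Elena and Lucia overlap.
Yusuf starts before Elena ends → Elena and Yusuf overlap.
Yusuf starts before Lucia ends → Lucia and Yusuf overlap.
Overlapping pairs: Elena & Lucia, Elena & Yusuf, Lucia & Yusuf — 3 in total.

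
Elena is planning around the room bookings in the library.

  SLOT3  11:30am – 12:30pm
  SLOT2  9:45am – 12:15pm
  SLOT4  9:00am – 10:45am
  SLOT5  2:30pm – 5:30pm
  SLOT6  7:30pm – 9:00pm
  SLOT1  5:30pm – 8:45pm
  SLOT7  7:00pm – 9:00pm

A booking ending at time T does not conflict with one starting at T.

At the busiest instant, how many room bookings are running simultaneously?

Sweep the timeline, counting +1 at each start and −1 at each end (ends before starts at a tie):
9:00am start SLOT4 → 1
9:45am start SLOT2 → 2
10:45am end SLOT4 → 1
11:30am start SLOT3 → 2
12:15pm end SLOT2 → 1
12:30pm end SLOT3 → 0
2:30pm start SLOT5 → 1
5:30pm end SLOT5 → 0
5:30pm start SLOT1 → 1
7:00pm start SLOT7 → 2
7:30pm start SLOT6 → 3
8:45pm end SLOT1 → 2
9:00pm end SLOT6 → 1
9:00pm end SLOT7 → 0
Peak is 3, at 7:30pm (SLOT1, SLOT6, SLOT7).

3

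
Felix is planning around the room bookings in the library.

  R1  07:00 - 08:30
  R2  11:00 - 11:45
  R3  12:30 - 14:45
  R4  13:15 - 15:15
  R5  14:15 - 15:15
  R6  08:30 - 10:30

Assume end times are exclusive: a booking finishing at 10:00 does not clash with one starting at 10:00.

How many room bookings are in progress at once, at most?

Sort all start/end points and keep a running count:
07:00 start R1 → 1
08:30 end R1 → 0
08:30 start R6 → 1
10:30 end R6 → 0
11:00 start R2 → 1
11:45 end R2 → 0
12:30 start R3 → 1
13:15 start R4 → 2
14:15 start R5 → 3
14:45 end R3 → 2
15:15 end R4 → 1
15:15 end R5 → 0
Peak is 3, at 14:15 (R3, R4, R5).

3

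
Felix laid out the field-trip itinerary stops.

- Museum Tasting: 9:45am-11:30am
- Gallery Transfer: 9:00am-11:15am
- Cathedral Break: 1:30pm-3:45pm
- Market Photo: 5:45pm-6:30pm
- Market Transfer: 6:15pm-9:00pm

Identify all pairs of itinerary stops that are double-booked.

Gallery Transfer & Museum Tasting, Market Photo & Market Transfer

Sorted by start: Gallery Transfer, Museum Tasting, Cathedral Break, Market Photo, Market Transfer.
Museum Tasting starts before Gallery Transfer ends → Gallery Transfer and Museum Tasting overlap.
Cathedral Break starts after Gallery Transfer ends — done with Gallery Transfer.
Cathedral Break starts after Museum Tasting ends — done with Museum Tasting.
Market Photo starts after Cathedral Break ends — done with Cathedral Break.
Market Transfer starts before Market Photo ends → Market Photo and Market Transfer overlap.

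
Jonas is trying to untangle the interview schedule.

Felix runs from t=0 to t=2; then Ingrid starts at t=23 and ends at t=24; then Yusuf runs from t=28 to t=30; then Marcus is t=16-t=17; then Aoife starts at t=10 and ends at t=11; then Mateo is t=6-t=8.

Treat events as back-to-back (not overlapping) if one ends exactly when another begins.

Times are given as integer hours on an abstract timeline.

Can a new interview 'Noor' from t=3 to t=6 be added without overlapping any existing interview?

Yes — the slot is free

Felix: ends t=2 at or before Noor starts t=3 → clear.
Mateo: starts t=6 at or after Noor ends t=6 → clear.
Aoife: starts t=10 at or after Noor ends t=6 → clear.
Marcus: starts t=16 at or after Noor ends t=6 → clear.
Ingrid: starts t=23 at or after Noor ends t=6 → clear.
Yusuf: starts t=28 at or after Noor ends t=6 → clear.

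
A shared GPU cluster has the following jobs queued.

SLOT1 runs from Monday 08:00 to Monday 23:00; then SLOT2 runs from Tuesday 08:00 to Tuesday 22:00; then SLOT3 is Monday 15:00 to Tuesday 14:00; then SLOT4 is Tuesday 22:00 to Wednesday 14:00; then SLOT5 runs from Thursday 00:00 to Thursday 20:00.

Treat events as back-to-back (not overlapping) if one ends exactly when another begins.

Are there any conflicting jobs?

Yes

Sorted by start: SLOT1, SLOT3, SLOT2, SLOT4, SLOT5.
SLOT3 starts before SLOT1 ends → SLOT1 and SLOT3 overlap.
That's a conflict, so the schedule is not conflict-free.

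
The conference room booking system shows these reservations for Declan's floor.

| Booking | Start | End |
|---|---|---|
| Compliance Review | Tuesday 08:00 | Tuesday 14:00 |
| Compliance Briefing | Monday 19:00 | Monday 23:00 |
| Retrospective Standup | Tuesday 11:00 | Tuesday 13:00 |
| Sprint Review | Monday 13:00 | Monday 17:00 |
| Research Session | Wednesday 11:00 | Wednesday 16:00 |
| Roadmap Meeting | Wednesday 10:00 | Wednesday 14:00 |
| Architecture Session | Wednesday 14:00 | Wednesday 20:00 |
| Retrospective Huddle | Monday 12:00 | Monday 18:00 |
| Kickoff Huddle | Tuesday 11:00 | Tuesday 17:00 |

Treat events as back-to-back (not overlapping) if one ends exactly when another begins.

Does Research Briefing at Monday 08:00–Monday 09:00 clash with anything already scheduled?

Retrospective Huddle: starts Monday 12:00 at or after Research Briefing ends Monday 09:00 → clear.
Sprint Review: starts Monday 13:00 at or after Research Briefing ends Monday 09:00 → clear.
Compliance Briefing: starts Monday 19:00 at or after Research Briefing ends Monday 09:00 → clear.
Compliance Review: starts Tuesday 08:00 at or after Research Briefing ends Monday 09:00 → clear.
Retrospective Standup: starts Tuesday 11:00 at or after Research Briefing ends Monday 09:00 → clear.
Kickoff Huddle: starts Tuesday 11:00 at or after Research Briefing ends Monday 09:00 → clear.
Roadmap Meeting: starts Wednesday 10:00 at or after Research Briefing ends Monday 09:00 → clear.
Research Session: starts Wednesday 11:00 at or after Research Briefing ends Monday 09:00 → clear.
Architecture Session: starts Wednesday 14:00 at or after Research Briefing ends Monday 09:00 → clear.

No — it doesn't clash with anything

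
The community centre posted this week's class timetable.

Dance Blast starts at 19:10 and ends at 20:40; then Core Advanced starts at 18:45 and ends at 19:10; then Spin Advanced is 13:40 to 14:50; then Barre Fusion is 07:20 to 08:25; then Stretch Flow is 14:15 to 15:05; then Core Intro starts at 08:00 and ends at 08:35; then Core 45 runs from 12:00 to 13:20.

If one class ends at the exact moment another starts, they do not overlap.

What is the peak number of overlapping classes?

Sweep the timeline, counting +1 at each start and −1 at each end (ends before starts at a tie):
07:20 start Barre Fusion → 1
08:00 start Core Intro → 2
08:25 end Barre Fusion → 1
08:35 end Core Intro → 0
12:00 start Core 45 → 1
13:20 end Core 45 → 0
13:40 start Spin Advanced → 1
14:15 start Stretch Flow → 2
14:50 end Spin Advanced → 1
15:05 end Stretch Flow → 0
18:45 start Core Advanced → 1
19:10 end Core Advanced → 0
19:10 start Dance Blast → 1
20:40 end Dance Blast → 0
Peak is 2, at 08:00 (Barre Fusion, Core Intro).

2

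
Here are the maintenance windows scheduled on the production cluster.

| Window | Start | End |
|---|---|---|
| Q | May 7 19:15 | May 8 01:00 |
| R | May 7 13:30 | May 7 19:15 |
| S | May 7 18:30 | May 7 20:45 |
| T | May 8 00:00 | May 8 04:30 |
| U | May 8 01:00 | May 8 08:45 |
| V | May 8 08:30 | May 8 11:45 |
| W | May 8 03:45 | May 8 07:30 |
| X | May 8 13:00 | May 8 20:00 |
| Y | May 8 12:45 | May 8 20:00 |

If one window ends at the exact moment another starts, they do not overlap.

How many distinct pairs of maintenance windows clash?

8

Sorted by start: R, S, Q, T, U, W, V, Y, X.
S starts before R ends → R and S overlap.
Q starts exactly when R ends (back-to-back, no overlap); R is clear from here.
Q starts before S ends → S and Q overlap.
T starts after S ends; S is clear from here.
T starts before Q ends → Q and T overlap.
U starts exactly when Q ends (back-to-back, no overlap); Q is clear from here.
U starts before T ends → T and U overlap.
W starts before T ends → T and W overlap.
V starts after T ends; T is clear from here.
W starts before U ends → U and W overlap.
V starts before U ends → U and V overlap.
Y starts after U ends; U is clear from here.
V starts after W ends; W is clear from here.
Y starts after V ends; V is clear from here.
X starts before Y ends → Y and X overlap.
Overlapping pairs: Q & S, Q & T, R & S, T & U, T & W, U & V, U & W, X & Y — 8 in total.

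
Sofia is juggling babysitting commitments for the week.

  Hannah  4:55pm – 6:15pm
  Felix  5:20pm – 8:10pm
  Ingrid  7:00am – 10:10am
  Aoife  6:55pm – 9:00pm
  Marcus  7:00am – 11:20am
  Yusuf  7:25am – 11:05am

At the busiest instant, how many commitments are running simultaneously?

3

Sort all start/end points and keep a running count:
7:00am start Ingrid → 1
7:00am start Marcus → 2
7:25am start Yusuf → 3
10:10am end Ingrid → 2
11:05am end Yusuf → 1
11:20am end Marcus → 0
4:55pm start Hannah → 1
5:20pm start Felix → 2
6:15pm end Hannah → 1
6:55pm start Aoife → 2
8:10pm end Felix → 1
9:00pm end Aoife → 0
Peak is 3, at 7:25am (Ingrid, Marcus, Yusuf).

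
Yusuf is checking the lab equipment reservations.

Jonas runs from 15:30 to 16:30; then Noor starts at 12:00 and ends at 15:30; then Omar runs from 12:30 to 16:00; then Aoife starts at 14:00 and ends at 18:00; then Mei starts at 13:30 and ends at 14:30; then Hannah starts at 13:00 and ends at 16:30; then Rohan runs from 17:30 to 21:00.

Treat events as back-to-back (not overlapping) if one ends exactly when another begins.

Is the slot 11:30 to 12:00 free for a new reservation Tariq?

Yes — the slot is free

Noor: starts 12:00 at or after Tariq ends 12:00 → clear.
Omar: starts 12:30 at or after Tariq ends 12:00 → clear.
Hannah: starts 13:00 at or after Tariq ends 12:00 → clear.
Mei: starts 13:30 at or after Tariq ends 12:00 → clear.
Aoife: starts 14:00 at or after Tariq ends 12:00 → clear.
Jonas: starts 15:30 at or after Tariq ends 12:00 → clear.
Rohan: starts 17:30 at or after Tariq ends 12:00 → clear.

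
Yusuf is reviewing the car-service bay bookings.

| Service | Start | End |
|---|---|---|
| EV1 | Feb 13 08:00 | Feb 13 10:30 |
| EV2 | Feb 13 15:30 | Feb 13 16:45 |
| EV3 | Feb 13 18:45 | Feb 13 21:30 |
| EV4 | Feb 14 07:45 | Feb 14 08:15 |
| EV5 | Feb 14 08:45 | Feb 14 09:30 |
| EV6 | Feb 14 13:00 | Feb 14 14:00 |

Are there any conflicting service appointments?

Check each pair: they overlap iff neither finishes before the other starts.
Sorted by start: EV1, EV2, EV3, EV4, EV5, EV6.
EV2 starts after EV1 ends; EV1 is clear from here.
EV3 starts after EV2 ends; EV2 is clear from here.
EV4 starts after EV3 ends; EV3 is clear from here.
EV5 starts after EV4 ends; EV4 is clear from here.
EV6 starts after EV5 ends.
Every pair is clear; the schedule has no overlaps.

No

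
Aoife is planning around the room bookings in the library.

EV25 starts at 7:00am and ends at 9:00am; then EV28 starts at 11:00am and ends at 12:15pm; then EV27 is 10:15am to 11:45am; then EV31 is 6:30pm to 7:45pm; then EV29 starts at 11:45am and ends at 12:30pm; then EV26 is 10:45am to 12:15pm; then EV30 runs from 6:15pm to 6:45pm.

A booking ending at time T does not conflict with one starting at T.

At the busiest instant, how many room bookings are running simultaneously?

3

Walk through starts and ends in time order (an end at T is processed before a start at T):
7:00am start EV25 → 1
9:00am end EV25 → 0
10:15am start EV27 → 1
10:45am start EV26 → 2
11:00am start EV28 → 3
11:45am end EV27 → 2
11:45am start EV29 → 3
12:15pm end EV26 → 2
12:15pm end EV28 → 1
12:30pm end EV29 → 0
6:15pm start EV30 → 1
6:30pm start EV31 → 2
6:45pm end EV30 → 1
7:45pm end EV31 → 0
Peak is 3, at 11:00am (EV26, EV27, EV28).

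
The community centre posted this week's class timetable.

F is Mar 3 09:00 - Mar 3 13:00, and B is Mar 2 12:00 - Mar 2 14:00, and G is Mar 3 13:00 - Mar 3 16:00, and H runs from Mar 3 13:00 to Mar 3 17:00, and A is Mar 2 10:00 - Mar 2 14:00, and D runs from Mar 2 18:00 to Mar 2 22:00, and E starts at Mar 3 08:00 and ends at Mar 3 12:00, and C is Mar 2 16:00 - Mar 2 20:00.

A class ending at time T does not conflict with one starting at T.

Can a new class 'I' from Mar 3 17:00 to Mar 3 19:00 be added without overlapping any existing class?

Yes — the slot is free

A: ends Mar 2 14:00 at or before I starts Mar 3 17:00 → clear.
B: ends Mar 2 14:00 at or before I starts Mar 3 17:00 → clear.
C: ends Mar 2 20:00 at or before I starts Mar 3 17:00 → clear.
D: ends Mar 2 22:00 at or before I starts Mar 3 17:00 → clear.
E: ends Mar 3 12:00 at or before I starts Mar 3 17:00 → clear.
F: ends Mar 3 13:00 at or before I starts Mar 3 17:00 → clear.
G: ends Mar 3 16:00 at or before I starts Mar 3 17:00 → clear.
H: ends Mar 3 17:00 at or before I starts Mar 3 17:00 → clear.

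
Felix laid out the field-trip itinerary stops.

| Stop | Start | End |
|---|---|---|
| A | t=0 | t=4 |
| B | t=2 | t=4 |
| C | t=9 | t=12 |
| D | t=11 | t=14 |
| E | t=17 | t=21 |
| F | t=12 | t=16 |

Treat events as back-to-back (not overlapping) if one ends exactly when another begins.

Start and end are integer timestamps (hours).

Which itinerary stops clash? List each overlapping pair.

A & B, C & D, D & F

Sorted by start: A, B, C, D, F, E.
B starts before A ends → A and B overlap.
C starts after A ends — done with A.
C starts after B ends — done with B.
D starts before C ends → C and D overlap.
F starts exactly when C ends (back-to-back, no overlap) — done with C.
F starts before D ends → D and F overlap.
E starts after D ends.
E starts after F ends.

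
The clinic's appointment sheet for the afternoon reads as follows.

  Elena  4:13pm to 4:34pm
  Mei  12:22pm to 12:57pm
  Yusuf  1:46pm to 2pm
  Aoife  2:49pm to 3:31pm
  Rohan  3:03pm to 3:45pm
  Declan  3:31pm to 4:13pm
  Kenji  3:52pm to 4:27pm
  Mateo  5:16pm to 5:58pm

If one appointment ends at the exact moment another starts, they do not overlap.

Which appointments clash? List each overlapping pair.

Aoife & Rohan, Declan & Kenji, Declan & Rohan, Elena & Kenji

Two intervals overlap when each starts before the other ends.
Sorted by start: Mei, Yusuf, Aoife, Rohan, Declan, Kenji, Elena, Mateo.
Yusuf starts after Mei ends, so nothing later overlaps Mei either.
Aoife starts after Yusuf ends, so nothing later overlaps Yusuf either.
Rohan starts before Aoife ends → Aoife and Rohan overlap.
Declan starts exactly when Aoife ends (back-to-back, no overlap), so nothing later overlaps Aoife either.
Declan starts before Rohan ends → Rohan and Declan overlap.
Kenji starts after Rohan ends, so nothing later overlaps Rohan either.
Kenji starts before Declan ends → Declan and Kenji overlap.
Elena starts exactly when Declan ends (back-to-back, no overlap), so nothing later overlaps Declan either.
Elena starts before Kenji ends → Kenji and Elena overlap.
Mateo starts after Kenji ends.
Mateo starts after Elena ends.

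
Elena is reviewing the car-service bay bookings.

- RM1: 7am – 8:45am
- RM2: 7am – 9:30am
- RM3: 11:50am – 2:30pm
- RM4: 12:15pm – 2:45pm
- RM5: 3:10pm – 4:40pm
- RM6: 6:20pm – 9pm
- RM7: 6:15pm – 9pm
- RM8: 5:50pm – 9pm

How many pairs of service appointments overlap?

Sorted by start: RM1, RM2, RM3, RM4, RM5, RM8, RM7, RM6.
RM2 starts before RM1 ends → RM1 and RM2 overlap.
RM3 starts after RM1 ends, so RM1 has no further overlaps.
RM3 starts after RM2 ends, so RM2 has no further overlaps.
RM4 starts before RM3 ends → RM3 and RM4 overlap.
RM5 starts after RM3 ends, so RM3 has no further overlaps.
RM5 starts after RM4 ends, so RM4 has no further overlaps.
RM8 starts after RM5 ends, so RM5 has no further overlaps.
RM7 starts before RM8 ends → RM8 and RM7 overlap.
RM6 starts before RM8 ends → RM8 and RM6 overlap.
RM6 starts before RM7 ends → RM7 and RM6 overlap.
Overlapping pairs: RM1 & RM2, RM3 & RM4, RM6 & RM7, RM6 & RM8, RM7 & RM8 — 5 in total.

5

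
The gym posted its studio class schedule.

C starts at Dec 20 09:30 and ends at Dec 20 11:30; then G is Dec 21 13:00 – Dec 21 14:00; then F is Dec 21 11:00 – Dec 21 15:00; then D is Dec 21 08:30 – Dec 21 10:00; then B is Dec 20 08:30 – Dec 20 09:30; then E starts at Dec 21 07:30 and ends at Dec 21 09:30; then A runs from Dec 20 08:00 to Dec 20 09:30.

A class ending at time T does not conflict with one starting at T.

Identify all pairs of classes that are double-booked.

Two intervals overlap when each starts before the other ends.
Sorted by start: A, B, C, E, D, F, G.
B starts before A ends → A and B overlap.
C starts exactly when A ends (back-to-back, no overlap), so A has no further overlaps.
C starts exactly when B ends (back-to-back, no overlap), so B has no further overlaps.
E starts after C ends, so C has no further overlaps.
D starts before E ends → E and D overlap.
F starts after E ends, so E has no further overlaps.
F starts after D ends, so D has no further overlaps.
G starts before F ends → F and G overlap.

A & B, D & E, F & G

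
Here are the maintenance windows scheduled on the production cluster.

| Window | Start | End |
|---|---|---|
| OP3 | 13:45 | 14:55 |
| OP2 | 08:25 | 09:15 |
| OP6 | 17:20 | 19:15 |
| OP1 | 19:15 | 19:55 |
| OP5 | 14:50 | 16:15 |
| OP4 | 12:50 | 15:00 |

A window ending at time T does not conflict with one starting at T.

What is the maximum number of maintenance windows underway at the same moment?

Sweep the timeline, counting +1 at each start and −1 at each end (ends before starts at a tie):
08:25 start OP2 → 1
09:15 end OP2 → 0
12:50 start OP4 → 1
13:45 start OP3 → 2
14:50 start OP5 → 3
14:55 end OP3 → 2
15:00 end OP4 → 1
16:15 end OP5 → 0
17:20 start OP6 → 1
19:15 end OP6 → 0
19:15 start OP1 → 1
19:55 end OP1 → 0
Peak is 3, at 14:50 (OP3, OP4, OP5).

3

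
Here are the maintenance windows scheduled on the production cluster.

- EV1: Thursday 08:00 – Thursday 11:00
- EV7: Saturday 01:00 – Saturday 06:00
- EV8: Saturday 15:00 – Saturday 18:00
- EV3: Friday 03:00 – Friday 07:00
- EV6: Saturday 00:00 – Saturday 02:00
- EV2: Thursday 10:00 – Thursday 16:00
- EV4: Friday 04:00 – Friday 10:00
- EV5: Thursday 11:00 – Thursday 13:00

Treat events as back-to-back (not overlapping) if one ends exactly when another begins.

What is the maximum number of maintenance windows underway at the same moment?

2

Sort all start/end points and keep a running count:
Thursday 08:00 start EV1 → 1
Thursday 10:00 start EV2 → 2
Thursday 11:00 end EV1 → 1
Thursday 11:00 start EV5 → 2
Thursday 13:00 end EV5 → 1
Thursday 16:00 end EV2 → 0
Friday 03:00 start EV3 → 1
Friday 04:00 start EV4 → 2
Friday 07:00 end EV3 → 1
Friday 10:00 end EV4 → 0
Saturday 00:00 start EV6 → 1
Saturday 01:00 start EV7 → 2
Saturday 02:00 end EV6 → 1
Saturday 06:00 end EV7 → 0
Saturday 15:00 start EV8 → 1
Saturday 18:00 end EV8 → 0
Peak is 2, at Thursday 10:00 (EV1, EV2).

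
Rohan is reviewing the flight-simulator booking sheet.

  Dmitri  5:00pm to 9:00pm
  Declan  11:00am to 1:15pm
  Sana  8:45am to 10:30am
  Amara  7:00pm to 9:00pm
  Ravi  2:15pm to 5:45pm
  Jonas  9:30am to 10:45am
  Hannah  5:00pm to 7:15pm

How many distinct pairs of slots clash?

6

Sorted by start: Sana, Jonas, Declan, Ravi, Hannah, Dmitri, Amara.
Jonas starts before Sana ends → Sana and Jonas overlap.
Declan starts after Sana ends; Sana is clear from here.
Declan starts after Jonas ends; Jonas is clear from here.
Ravi starts after Declan ends; Declan is clear from here.
Hannah starts before Ravi ends → Ravi and Hannah overlap.
Dmitri starts before Ravi ends → Ravi and Dmitri overlap.
Amara starts after Ravi ends.
Dmitri starts before Hannah ends → Hannah and Dmitri overlap.
Amara starts before Hannah ends → Hannah and Amara overlap.
Amara starts before Dmitri ends → Dmitri and Amara overlap.
Overlapping pairs: Amara & Dmitri, Amara & Hannah, Dmitri & Hannah, Dmitri & Ravi, Hannah & Ravi, Jonas & Sana — 6 in total.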